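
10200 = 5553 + 4647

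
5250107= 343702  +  4906405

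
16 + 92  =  108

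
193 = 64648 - 64455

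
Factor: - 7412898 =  - 2^1*3^1*53^1*23311^1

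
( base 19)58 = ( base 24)47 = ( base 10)103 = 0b1100111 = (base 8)147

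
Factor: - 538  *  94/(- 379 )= 50572/379 = 2^2*47^1*269^1*379^(- 1) 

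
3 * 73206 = 219618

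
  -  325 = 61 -386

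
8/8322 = 4/4161 =0.00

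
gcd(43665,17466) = 8733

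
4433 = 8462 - 4029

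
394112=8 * 49264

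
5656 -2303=3353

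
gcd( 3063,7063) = 1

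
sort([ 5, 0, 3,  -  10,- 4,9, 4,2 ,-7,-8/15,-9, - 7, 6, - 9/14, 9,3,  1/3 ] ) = [ - 10 , - 9, - 7,-7,-4,-9/14, - 8/15, 0,1/3, 2,3, 3,4,  5, 6, 9,9] 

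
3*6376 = 19128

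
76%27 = 22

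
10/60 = 1/6 = 0.17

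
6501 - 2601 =3900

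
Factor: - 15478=-2^1 * 71^1*109^1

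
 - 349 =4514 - 4863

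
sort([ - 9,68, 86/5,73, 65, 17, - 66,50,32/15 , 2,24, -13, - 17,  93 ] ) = [ - 66, - 17, - 13, - 9,2,32/15, 17, 86/5,24 , 50,65, 68, 73, 93]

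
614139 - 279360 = 334779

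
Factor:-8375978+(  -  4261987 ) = -12637965 = - 3^1 * 5^1 * 842531^1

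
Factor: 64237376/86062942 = 4588384/6147353 = 2^5*17^ ( - 1 )*431^( - 1 ) * 839^( - 1 )*143387^1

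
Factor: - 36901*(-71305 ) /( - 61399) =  -202401985/4723 = -5^1*1097^1*4723^( - 1)*36901^1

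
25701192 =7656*3357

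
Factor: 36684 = 2^2*3^2 *1019^1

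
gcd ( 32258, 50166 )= 2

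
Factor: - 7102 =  - 2^1*53^1*67^1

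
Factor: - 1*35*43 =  - 1505=-5^1*7^1*43^1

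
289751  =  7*41393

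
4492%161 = 145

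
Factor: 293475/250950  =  2^(-1) *13^1*43^1* 239^( - 1) = 559/478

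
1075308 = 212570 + 862738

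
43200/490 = 4320/49 =88.16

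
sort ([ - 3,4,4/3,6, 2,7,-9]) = [ - 9, - 3,4/3,2,4,6,7]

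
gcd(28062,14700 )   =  6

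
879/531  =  1 + 116/177= 1.66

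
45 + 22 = 67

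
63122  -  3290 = 59832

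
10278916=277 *37108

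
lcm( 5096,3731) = 208936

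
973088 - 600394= 372694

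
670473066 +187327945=857801011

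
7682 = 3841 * 2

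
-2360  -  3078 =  - 5438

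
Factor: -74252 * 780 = - 57916560 = -2^4*3^1*5^1*13^1*19^1*977^1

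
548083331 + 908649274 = 1456732605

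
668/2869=668/2869 = 0.23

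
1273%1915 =1273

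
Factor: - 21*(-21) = 3^2*7^2 = 441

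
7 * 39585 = 277095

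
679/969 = 679/969 = 0.70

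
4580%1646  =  1288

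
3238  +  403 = 3641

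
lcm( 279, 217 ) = 1953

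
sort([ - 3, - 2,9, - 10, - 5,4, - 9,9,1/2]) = [ - 10, - 9,  -  5, - 3, - 2, 1/2,4  ,  9,9 ] 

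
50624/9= 50624/9 = 5624.89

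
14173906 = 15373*922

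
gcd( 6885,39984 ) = 51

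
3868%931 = 144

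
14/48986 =1/3499 = 0.00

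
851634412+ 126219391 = 977853803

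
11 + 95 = 106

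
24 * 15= 360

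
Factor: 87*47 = 3^1*29^1*47^1  =  4089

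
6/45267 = 2/15089 = 0.00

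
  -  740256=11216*(-66)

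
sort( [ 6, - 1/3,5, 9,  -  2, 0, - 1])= [ - 2,-1, - 1/3,  0,5, 6,9]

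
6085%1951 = 232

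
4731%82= 57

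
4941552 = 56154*88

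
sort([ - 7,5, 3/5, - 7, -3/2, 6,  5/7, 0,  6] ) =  [ - 7, - 7, - 3/2,0,3/5, 5/7, 5, 6, 6 ]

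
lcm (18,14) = 126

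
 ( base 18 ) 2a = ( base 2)101110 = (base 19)28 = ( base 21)24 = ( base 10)46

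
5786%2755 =276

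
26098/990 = 26 +179/495  =  26.36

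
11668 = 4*2917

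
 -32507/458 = -71 + 11/458=   -70.98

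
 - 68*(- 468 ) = 31824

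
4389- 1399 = 2990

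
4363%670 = 343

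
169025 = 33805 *5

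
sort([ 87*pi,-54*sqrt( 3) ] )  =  [ - 54*sqrt( 3), 87*pi] 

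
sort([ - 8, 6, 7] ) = [ - 8, 6,7 ]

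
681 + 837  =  1518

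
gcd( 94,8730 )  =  2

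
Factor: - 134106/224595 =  - 206/345 = -2^1*3^( - 1)*5^(  -  1)*23^ (  -  1)*103^1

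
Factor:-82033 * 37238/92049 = -2^1*3^ (-1)* 7^1 * 43^1* 61^(- 1 )*433^1*503^( - 1)*11719^1= -  3054744854/92049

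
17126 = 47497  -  30371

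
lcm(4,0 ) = 0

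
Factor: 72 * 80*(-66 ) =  - 2^8*3^3*5^1*11^1=- 380160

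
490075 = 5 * 98015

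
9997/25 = 9997/25 = 399.88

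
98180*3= 294540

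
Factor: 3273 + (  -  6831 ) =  - 3558 = - 2^1*3^1 * 593^1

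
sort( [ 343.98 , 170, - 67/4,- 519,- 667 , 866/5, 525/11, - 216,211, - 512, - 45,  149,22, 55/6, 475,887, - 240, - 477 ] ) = [ - 667, - 519,-512, - 477, - 240, - 216, - 45, - 67/4,55/6, 22,525/11 , 149,170,866/5,211 , 343.98, 475,887 ] 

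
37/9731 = 1/263 = 0.00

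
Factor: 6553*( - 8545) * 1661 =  - 5^1 * 11^1*151^1 * 1709^1*6553^1 =-93008334485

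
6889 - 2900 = 3989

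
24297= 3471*7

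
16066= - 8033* (-2)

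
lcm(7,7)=7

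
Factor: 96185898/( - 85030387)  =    -  2^1*3^2 *13^( - 1)*17^1*59^ ( - 2)*61^1*1879^ ( - 1) *5153^1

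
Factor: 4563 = 3^3*13^2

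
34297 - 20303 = 13994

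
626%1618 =626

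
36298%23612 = 12686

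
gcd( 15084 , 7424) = 4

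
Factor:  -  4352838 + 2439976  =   - 1912862 = -2^1*7^2*131^1*149^1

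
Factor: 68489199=3^3*31^1*47^1*1741^1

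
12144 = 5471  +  6673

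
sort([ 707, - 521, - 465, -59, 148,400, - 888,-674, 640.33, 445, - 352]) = [ - 888,-674,-521, - 465,-352, - 59,148,  400,445, 640.33, 707] 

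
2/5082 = 1/2541 = 0.00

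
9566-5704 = 3862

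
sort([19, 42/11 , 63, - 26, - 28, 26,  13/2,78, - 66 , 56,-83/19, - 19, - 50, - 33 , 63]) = [ - 66, - 50, -33, - 28, - 26, - 19, - 83/19, 42/11, 13/2, 19, 26, 56,63, 63,78 ] 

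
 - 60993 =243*(-251)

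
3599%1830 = 1769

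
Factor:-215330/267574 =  - 305/379   =  - 5^1*61^1 * 379^( - 1 ) 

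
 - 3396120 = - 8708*390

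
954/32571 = 106/3619 = 0.03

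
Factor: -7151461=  - 599^1*11939^1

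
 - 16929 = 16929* ( - 1)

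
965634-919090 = 46544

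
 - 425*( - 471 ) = 200175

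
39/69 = 13/23=   0.57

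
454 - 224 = 230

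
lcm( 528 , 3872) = 11616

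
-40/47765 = -1  +  9545/9553 = - 0.00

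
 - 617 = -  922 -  -305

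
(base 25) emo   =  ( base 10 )9324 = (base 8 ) 22154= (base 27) cl9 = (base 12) 5490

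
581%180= 41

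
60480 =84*720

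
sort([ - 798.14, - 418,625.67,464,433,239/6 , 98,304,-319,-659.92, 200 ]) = [- 798.14, - 659.92 ,- 418, - 319,239/6,98,200, 304,433, 464,625.67 ]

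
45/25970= 9/5194 = 0.00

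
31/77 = 31/77= 0.40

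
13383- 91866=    - 78483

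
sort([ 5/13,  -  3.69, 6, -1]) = [- 3.69 , - 1 , 5/13,6 ] 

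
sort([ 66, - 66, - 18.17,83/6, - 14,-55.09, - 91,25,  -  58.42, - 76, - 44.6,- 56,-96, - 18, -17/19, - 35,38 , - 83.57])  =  [ - 96, - 91, - 83.57, - 76, - 66,-58.42,-56, - 55.09 , - 44.6, - 35, - 18.17, - 18, -14,  -  17/19, 83/6,  25, 38,66] 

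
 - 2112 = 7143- 9255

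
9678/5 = 1935  +  3/5 = 1935.60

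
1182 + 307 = 1489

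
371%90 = 11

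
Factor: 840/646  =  420/323 = 2^2*3^1*5^1*7^1* 17^ ( - 1 )*19^( - 1)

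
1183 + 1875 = 3058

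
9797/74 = 9797/74=132.39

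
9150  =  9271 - 121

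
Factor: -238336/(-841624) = 32/113  =  2^5 * 113^( - 1)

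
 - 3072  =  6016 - 9088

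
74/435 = 74/435= 0.17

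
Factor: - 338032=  - 2^4*37^1*571^1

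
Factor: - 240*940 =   -  225600 = - 2^6*3^1*5^2 * 47^1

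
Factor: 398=2^1*199^1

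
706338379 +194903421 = 901241800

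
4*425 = 1700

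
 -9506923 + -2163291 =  - 11670214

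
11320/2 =5660 = 5660.00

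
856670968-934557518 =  -77886550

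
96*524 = 50304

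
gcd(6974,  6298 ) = 2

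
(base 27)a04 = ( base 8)16176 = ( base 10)7294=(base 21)gb7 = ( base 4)1301332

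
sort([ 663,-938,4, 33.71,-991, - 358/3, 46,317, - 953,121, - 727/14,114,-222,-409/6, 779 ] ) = [ - 991, - 953, - 938, - 222 ,-358/3, - 409/6, - 727/14, 4, 33.71, 46,  114,  121, 317, 663, 779 ] 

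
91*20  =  1820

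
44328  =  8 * 5541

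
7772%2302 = 866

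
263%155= 108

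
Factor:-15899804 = -2^2 * 3974951^1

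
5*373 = 1865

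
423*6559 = 2774457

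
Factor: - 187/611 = - 11^1 * 13^( - 1)*17^1*47^( - 1)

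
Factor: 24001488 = 2^4*3^3*7^1*7937^1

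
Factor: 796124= 2^2*7^1*28433^1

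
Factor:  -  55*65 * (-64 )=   2^6 *5^2*11^1 * 13^1 =228800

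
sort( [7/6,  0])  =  [ 0,7/6]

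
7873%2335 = 868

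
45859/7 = 45859/7=6551.29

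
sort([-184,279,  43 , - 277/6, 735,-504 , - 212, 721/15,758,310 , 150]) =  [-504, - 212 , - 184, - 277/6,  43 , 721/15,  150,  279, 310,735,758 ] 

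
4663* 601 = 2802463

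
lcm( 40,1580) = 3160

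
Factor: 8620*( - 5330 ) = - 2^3*5^2*13^1*41^1*431^1= - 45944600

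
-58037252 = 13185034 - 71222286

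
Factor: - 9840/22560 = - 41/94  =  - 2^( - 1 )*41^1*47^( - 1)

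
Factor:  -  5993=  -  13^1*461^1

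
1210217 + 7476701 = 8686918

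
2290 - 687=1603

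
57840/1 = 57840= 57840.00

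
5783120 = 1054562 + 4728558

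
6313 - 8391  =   - 2078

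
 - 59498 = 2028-61526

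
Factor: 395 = 5^1 *79^1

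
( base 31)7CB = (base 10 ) 7110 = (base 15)2190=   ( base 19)10d4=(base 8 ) 15706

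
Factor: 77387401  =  7^1*13^1*43^1 *19777^1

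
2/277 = 2/277 = 0.01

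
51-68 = - 17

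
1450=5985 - 4535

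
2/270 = 1/135 = 0.01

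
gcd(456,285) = 57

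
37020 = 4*9255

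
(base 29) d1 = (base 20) ii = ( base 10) 378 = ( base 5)3003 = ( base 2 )101111010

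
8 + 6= 14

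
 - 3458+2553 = -905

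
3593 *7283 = 26167819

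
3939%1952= 35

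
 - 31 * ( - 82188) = 2547828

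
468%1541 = 468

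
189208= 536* 353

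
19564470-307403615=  - 287839145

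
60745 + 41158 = 101903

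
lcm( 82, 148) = 6068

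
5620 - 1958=3662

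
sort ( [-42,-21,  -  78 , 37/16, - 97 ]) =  [ - 97, - 78,  -  42,-21 , 37/16]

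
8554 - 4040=4514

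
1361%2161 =1361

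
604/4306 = 302/2153 =0.14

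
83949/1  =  83949 = 83949.00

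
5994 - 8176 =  - 2182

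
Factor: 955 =5^1*191^1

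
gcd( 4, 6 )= 2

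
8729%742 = 567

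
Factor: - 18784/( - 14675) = 32/25 = 2^5*5^( - 2 )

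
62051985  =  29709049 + 32342936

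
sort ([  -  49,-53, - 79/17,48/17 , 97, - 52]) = [  -  53,- 52, - 49,-79/17,48/17,  97 ] 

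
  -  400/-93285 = 80/18657 = 0.00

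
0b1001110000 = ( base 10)624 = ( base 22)168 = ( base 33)IU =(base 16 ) 270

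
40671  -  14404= 26267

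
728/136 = 5 + 6/17 = 5.35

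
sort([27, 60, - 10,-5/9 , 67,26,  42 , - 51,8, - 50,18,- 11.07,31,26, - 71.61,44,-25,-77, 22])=[ -77,-71.61, - 51,-50,-25, - 11.07, - 10,-5/9, 8,18,22,26,26,27,31,42,44,60,67] 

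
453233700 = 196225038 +257008662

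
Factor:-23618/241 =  - 2^1*7^2 = -  98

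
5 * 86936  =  434680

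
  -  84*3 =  - 252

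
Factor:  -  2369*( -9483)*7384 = 2^3* 3^1*13^1*23^1*29^1*71^1 * 103^1 *109^1= 165883236168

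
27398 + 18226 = 45624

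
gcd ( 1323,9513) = 63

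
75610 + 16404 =92014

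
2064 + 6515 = 8579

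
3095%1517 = 61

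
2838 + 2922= 5760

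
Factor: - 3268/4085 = -4/5 = -2^2*5^( - 1 )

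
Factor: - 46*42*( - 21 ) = 40572 =2^2 * 3^2*7^2 *23^1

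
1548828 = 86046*18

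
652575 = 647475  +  5100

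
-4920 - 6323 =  - 11243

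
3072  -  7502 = - 4430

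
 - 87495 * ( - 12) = 1049940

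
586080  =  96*6105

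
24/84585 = 8/28195 = 0.00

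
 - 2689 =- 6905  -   -4216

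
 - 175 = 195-370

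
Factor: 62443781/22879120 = 2^(-4 ) * 5^( - 1)*11^( - 1) * 23^1*25999^( - 1 )  *  2714947^1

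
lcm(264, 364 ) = 24024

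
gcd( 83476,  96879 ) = 1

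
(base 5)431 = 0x74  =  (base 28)44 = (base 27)48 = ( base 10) 116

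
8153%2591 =380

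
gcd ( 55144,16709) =1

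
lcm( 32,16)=32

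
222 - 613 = -391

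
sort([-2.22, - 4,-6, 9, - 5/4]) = [ - 6,-4, - 2.22, - 5/4, 9 ]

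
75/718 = 75/718=0.10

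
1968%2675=1968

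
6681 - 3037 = 3644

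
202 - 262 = -60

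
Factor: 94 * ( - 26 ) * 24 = -58656 = -  2^5*3^1*  13^1 *47^1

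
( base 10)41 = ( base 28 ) 1D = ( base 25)1g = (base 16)29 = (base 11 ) 38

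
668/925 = 668/925 =0.72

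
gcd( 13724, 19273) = 1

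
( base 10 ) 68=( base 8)104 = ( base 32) 24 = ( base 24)2k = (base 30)28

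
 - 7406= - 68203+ 60797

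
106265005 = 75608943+30656062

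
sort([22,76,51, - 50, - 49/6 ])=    [ - 50, - 49/6,22,51, 76]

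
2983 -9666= -6683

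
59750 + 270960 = 330710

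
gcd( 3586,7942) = 22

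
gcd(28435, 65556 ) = 1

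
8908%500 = 408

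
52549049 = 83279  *631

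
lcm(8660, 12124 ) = 60620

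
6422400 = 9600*669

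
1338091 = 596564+741527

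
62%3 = 2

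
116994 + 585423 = 702417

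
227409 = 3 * 75803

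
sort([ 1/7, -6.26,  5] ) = [ - 6.26,1/7, 5]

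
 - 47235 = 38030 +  - 85265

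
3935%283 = 256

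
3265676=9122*358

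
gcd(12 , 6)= 6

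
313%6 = 1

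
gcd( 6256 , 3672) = 136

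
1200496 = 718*1672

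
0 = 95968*0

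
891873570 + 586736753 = 1478610323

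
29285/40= 5857/8 = 732.12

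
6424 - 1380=5044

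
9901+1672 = 11573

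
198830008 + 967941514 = 1166771522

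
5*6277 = 31385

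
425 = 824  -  399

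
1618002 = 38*42579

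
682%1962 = 682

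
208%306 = 208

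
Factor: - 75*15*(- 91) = 102375= 3^2*5^3 * 7^1*13^1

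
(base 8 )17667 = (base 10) 8119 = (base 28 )a9r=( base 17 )1B1A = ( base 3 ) 102010201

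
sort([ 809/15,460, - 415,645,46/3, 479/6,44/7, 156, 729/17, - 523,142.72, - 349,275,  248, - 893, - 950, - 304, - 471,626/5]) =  [ - 950, - 893, - 523, - 471, - 415, - 349, - 304, 44/7,46/3, 729/17,809/15, 479/6,626/5, 142.72,156, 248,275,460,645] 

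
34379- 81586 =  - 47207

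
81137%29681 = 21775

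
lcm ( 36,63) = 252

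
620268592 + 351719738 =971988330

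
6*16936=101616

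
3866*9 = 34794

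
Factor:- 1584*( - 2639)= 2^4*3^2*7^1 * 11^1*13^1 *29^1=4180176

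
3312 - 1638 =1674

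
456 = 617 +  - 161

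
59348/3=19782  +  2/3 = 19782.67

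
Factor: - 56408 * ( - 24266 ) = 2^4*11^2*641^1*1103^1 = 1368796528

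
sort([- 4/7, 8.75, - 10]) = [ - 10, - 4/7, 8.75]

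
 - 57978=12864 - 70842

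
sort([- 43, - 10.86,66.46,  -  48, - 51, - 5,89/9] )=[-51,-48, - 43, - 10.86,-5 , 89/9,  66.46 ]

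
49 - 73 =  - 24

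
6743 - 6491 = 252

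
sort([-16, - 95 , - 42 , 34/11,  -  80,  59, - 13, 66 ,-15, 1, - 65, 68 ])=[-95, - 80,-65, - 42, - 16, -15, -13, 1,  34/11,  59,  66, 68] 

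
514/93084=257/46542 = 0.01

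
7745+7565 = 15310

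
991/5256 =991/5256 = 0.19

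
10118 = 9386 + 732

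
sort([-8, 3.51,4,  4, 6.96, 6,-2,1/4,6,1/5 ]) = [ - 8,-2,1/5,1/4, 3.51, 4,4, 6,  6, 6.96 ] 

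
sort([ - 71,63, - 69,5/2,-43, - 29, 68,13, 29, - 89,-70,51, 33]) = [ - 89, - 71,-70, - 69 ,  -  43, - 29 , 5/2,  13,  29,33, 51, 63,68] 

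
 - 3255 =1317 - 4572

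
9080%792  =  368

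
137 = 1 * 137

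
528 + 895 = 1423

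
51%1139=51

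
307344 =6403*48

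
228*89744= 20461632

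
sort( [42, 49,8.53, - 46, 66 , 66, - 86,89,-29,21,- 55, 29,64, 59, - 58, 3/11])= [ - 86, -58,-55, - 46 , - 29, 3/11,8.53 , 21, 29,42,49,59, 64, 66, 66, 89]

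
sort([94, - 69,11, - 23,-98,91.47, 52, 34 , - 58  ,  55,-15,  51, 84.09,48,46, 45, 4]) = [ - 98,  -  69, - 58, - 23, - 15, 4,11,34 , 45,46 , 48, 51,52 , 55, 84.09, 91.47,94 ]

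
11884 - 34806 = -22922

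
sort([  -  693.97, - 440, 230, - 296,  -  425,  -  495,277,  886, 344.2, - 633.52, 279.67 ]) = [ - 693.97, - 633.52,-495, - 440,  -  425 , - 296, 230, 277, 279.67, 344.2, 886] 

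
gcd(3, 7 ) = 1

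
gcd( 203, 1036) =7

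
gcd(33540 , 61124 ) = 4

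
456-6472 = - 6016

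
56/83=56/83  =  0.67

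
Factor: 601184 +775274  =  2^1*23^2*1301^1 = 1376458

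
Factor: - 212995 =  - 5^1*41^1*1039^1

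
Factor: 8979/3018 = 2^( - 1 )*41^1*73^1*503^( - 1)= 2993/1006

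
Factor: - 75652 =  -2^2 * 18913^1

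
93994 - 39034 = 54960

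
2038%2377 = 2038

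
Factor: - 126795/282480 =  - 2^(  -  4)* 11^( - 1)*79^1 = - 79/176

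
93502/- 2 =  - 46751 + 0/1=- 46751.00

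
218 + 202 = 420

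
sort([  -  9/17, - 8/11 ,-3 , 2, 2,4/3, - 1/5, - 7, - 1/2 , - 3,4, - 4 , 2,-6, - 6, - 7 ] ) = [ - 7, - 7, - 6, - 6 ,-4,-3,  -  3, -8/11, -9/17, - 1/2, -1/5,  4/3, 2 , 2,2, 4]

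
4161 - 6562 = - 2401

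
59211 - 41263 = 17948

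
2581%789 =214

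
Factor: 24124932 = 2^2*3^3* 13^1 * 17183^1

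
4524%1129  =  8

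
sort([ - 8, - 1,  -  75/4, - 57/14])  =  [ - 75/4, - 8, - 57/14, - 1]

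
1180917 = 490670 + 690247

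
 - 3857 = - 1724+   -  2133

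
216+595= 811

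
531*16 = 8496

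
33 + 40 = 73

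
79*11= 869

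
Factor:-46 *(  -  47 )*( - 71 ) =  - 2^1*23^1*47^1*71^1 = -153502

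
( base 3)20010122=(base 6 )32412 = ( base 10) 4472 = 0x1178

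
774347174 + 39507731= 813854905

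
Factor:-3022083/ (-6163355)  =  3^3*5^( - 1)*11^(  -  1 )*19^1*43^1*137^1*112061^(-1 ) 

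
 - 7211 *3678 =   -  26522058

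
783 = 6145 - 5362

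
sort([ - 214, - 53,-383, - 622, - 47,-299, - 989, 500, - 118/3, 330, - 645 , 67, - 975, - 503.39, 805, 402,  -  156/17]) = [ - 989, - 975,- 645,  -  622,-503.39, - 383, - 299,- 214, - 53, - 47, - 118/3, - 156/17,67,330, 402, 500, 805]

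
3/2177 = 3/2177= 0.00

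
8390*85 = 713150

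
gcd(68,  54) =2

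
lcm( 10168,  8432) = 345712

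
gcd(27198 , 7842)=6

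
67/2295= 67/2295 = 0.03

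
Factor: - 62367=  - 3^1*20789^1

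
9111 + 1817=10928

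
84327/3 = 28109 = 28109.00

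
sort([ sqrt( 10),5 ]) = [sqrt( 10),5]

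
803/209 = 73/19 = 3.84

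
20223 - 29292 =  - 9069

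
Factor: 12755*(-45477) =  - 3^2 *5^1*31^1  *  163^1*2551^1 = - 580059135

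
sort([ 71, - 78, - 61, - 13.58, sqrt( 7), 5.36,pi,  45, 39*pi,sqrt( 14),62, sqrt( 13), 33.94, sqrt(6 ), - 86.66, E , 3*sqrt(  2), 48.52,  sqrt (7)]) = [ - 86.66, - 78,-61, - 13.58  ,  sqrt ( 6),sqrt(7 ),sqrt( 7), E, pi, sqrt(13), sqrt( 14),3*sqrt( 2), 5.36, 33.94, 45, 48.52,62, 71, 39*pi ]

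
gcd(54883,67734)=71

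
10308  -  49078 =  - 38770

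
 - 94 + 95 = 1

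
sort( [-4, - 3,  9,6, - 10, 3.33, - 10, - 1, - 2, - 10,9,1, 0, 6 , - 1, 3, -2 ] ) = [-10, - 10, - 10, - 4 , -3, - 2, - 2, - 1, - 1, 0 , 1,3,3.33,6,6, 9, 9 ] 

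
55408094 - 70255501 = - 14847407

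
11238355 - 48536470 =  - 37298115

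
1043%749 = 294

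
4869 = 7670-2801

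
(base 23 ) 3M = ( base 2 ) 1011011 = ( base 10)91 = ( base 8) 133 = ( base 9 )111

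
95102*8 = 760816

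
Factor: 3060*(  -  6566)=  - 2^3*3^2*5^1*7^2*17^1*67^1 = - 20091960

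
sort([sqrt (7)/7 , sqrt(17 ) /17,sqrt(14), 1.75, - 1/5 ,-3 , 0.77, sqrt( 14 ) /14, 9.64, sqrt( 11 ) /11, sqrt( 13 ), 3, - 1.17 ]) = [  -  3,  -  1.17,  -  1/5,sqrt( 17)/17, sqrt( 14 )/14, sqrt(11)/11, sqrt(7)/7, 0.77, 1.75, 3,sqrt( 13),sqrt( 14 ),9.64]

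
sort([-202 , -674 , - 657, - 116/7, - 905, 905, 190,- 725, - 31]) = [-905,  -  725, - 674,-657,-202, -31 ,  -  116/7, 190,  905]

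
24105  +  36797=60902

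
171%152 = 19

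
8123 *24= 194952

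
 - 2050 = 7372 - 9422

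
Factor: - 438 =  -2^1 * 3^1*73^1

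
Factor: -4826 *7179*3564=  - 123477823656  =  - 2^3*3^5*11^1*19^1* 127^1*2393^1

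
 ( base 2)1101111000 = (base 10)888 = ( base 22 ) 1I8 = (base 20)248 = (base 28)13K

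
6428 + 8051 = 14479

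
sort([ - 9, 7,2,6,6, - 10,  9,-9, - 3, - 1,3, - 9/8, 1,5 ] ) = [ - 10 ,-9, - 9, - 3, - 9/8, - 1,1,2,3, 5, 6,6,7 , 9 ] 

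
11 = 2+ 9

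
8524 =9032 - 508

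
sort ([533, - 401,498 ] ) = [  -  401,  498, 533 ]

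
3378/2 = 1689 = 1689.00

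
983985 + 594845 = 1578830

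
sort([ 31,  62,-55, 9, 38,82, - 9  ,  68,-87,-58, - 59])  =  [  -  87,-59,-58,  -  55,- 9, 9,31,38,62,68,82]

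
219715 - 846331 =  - 626616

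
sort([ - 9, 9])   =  [ - 9,9]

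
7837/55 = 7837/55 = 142.49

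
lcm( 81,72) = 648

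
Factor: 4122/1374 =3 =3^1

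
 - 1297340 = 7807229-9104569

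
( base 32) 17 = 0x27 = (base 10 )39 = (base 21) 1I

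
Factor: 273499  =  29^1*9431^1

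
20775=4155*5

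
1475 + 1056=2531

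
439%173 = 93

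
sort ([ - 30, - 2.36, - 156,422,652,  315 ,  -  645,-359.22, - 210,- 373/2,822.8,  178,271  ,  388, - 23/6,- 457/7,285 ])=[ - 645,-359.22,-210, - 373/2,  -  156, - 457/7,-30,  -  23/6 ,  -  2.36 , 178,271,285, 315,  388,422, 652,  822.8]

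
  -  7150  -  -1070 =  - 6080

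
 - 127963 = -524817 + 396854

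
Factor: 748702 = 2^1*374351^1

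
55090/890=61 + 80/89 = 61.90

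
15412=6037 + 9375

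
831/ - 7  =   - 119 + 2/7 = - 118.71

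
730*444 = 324120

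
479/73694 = 479/73694 = 0.01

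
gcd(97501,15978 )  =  1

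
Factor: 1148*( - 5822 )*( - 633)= 2^3 * 3^1 *7^1 * 41^2 * 71^1 * 211^1 = 4230754248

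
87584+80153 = 167737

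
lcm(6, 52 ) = 156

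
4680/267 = 17  +  47/89 = 17.53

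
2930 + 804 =3734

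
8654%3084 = 2486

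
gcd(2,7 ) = 1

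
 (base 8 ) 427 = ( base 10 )279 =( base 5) 2104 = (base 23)c3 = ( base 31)90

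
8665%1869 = 1189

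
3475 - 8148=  - 4673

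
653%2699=653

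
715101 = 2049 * 349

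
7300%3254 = 792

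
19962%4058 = 3730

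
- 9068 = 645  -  9713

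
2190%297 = 111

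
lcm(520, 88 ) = 5720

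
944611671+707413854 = 1652025525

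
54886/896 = 61 + 115/448 = 61.26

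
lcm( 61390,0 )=0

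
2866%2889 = 2866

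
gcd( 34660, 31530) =10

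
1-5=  - 4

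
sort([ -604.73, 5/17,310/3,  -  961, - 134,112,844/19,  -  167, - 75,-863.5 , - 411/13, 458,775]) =[ - 961,-863.5 ,-604.73,-167, - 134, - 75,-411/13,  5/17 , 844/19, 310/3,112, 458,775 ]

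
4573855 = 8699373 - 4125518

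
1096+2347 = 3443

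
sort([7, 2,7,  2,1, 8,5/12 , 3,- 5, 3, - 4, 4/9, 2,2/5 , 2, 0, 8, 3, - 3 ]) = [ - 5, - 4,- 3, 0,  2/5, 5/12, 4/9, 1,2, 2,2, 2, 3,3, 3, 7,7,8,8]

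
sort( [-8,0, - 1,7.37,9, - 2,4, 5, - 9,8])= [-9, -8, - 2, - 1 , 0,4,5,7.37,8,9 ]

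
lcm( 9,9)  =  9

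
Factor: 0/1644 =0=0^1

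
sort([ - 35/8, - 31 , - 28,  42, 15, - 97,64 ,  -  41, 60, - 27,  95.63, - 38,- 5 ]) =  [ - 97,  -  41,-38, - 31 , - 28,-27, -5, - 35/8, 15,42, 60,64,  95.63 ] 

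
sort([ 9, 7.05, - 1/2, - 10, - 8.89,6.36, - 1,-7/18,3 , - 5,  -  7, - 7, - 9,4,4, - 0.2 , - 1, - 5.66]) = [ - 10, - 9, - 8.89, - 7, - 7,-5.66, - 5, - 1,  -  1 ,-1/2, - 7/18, - 0.2,3, 4 , 4, 6.36,7.05,9 ]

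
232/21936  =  29/2742 = 0.01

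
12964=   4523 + 8441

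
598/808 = 299/404= 0.74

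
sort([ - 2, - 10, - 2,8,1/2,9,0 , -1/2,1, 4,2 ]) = [-10, - 2, - 2,-1/2, 0,1/2,1,2,4,8,9 ]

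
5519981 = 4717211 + 802770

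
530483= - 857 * (- 619 ) 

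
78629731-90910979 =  - 12281248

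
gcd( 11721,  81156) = 3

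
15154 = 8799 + 6355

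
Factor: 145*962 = 2^1*5^1*13^1 * 29^1*37^1 = 139490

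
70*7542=527940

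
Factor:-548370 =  - 2^1*3^4*5^1*677^1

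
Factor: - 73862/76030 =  - 5^(-1 )*7603^( -1)  *  36931^1  =  -36931/38015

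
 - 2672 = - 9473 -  - 6801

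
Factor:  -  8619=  - 3^1*13^2*17^1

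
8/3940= 2/985 = 0.00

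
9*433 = 3897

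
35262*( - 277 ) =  - 9767574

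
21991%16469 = 5522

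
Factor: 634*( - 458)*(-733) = 2^2 *229^1*317^1*733^1= 212842676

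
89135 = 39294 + 49841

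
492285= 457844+34441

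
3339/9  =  371 = 371.00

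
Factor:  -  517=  - 11^1 * 47^1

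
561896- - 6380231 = 6942127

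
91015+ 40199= 131214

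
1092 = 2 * 546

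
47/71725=47/71725 = 0.00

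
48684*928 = 45178752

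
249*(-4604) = - 1146396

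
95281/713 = 95281/713 = 133.63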